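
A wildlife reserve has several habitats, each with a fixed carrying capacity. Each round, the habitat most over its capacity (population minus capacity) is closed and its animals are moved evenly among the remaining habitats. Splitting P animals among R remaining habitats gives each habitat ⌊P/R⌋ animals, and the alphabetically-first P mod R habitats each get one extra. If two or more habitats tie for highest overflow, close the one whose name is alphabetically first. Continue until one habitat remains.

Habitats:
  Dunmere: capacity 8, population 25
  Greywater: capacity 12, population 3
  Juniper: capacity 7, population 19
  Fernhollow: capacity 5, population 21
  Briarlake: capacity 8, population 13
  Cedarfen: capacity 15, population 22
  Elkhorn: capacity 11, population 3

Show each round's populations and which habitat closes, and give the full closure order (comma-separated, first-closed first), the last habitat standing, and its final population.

Round 1: Briarlake=13 Cedarfen=22 Dunmere=25 Elkhorn=3 Fernhollow=21 Greywater=3 Juniper=19 → close Dunmere (overflow 17)
  25÷6 = 4 each, +1 to first 1
Round 2: Briarlake=18 Cedarfen=26 Elkhorn=7 Fernhollow=25 Greywater=7 Juniper=23 → close Fernhollow (overflow 20)
  25÷5 = 5 each, +1 to first 0
Round 3: Briarlake=23 Cedarfen=31 Elkhorn=12 Greywater=12 Juniper=28 → close Juniper (overflow 21)
  28÷4 = 7 each, +1 to first 0
Round 4: Briarlake=30 Cedarfen=38 Elkhorn=19 Greywater=19 → close Cedarfen (overflow 23)
  38÷3 = 12 each, +1 to first 2
Round 5: Briarlake=43 Elkhorn=32 Greywater=31 → close Briarlake (overflow 35)
  43÷2 = 21 each, +1 to first 1
Round 6: Elkhorn=54 Greywater=52 → close Elkhorn (overflow 43)
  54÷1 = 54 each, +1 to first 0

Closure order: Dunmere, Fernhollow, Juniper, Cedarfen, Briarlake, Elkhorn
Last habitat: Greywater with 106 animals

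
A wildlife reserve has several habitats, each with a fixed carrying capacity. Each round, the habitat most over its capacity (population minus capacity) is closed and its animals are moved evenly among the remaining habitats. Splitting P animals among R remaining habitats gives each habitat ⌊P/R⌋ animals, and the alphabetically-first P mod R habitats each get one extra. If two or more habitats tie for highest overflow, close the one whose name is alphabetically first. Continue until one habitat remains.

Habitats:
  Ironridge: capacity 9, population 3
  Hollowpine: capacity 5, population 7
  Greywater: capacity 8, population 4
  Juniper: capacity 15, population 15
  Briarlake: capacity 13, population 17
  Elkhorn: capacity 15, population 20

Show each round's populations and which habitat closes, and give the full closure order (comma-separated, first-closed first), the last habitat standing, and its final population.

Closure order: Elkhorn, Briarlake, Hollowpine, Juniper, Greywater
Last habitat: Ironridge with 66 animals

Round 1: Briarlake=17 Elkhorn=20 Greywater=4 Hollowpine=7 Ironridge=3 Juniper=15 → close Elkhorn (overflow 5)
  20÷5 = 4 each, +1 to first 0
Round 2: Briarlake=21 Greywater=8 Hollowpine=11 Ironridge=7 Juniper=19 → close Briarlake (overflow 8)
  21÷4 = 5 each, +1 to first 1
Round 3: Greywater=14 Hollowpine=16 Ironridge=12 Juniper=24 → close Hollowpine (overflow 11)
  16÷3 = 5 each, +1 to first 1
Round 4: Greywater=20 Ironridge=17 Juniper=29 → close Juniper (overflow 14)
  29÷2 = 14 each, +1 to first 1
Round 5: Greywater=35 Ironridge=31 → close Greywater (overflow 27)
  35÷1 = 35 each, +1 to first 0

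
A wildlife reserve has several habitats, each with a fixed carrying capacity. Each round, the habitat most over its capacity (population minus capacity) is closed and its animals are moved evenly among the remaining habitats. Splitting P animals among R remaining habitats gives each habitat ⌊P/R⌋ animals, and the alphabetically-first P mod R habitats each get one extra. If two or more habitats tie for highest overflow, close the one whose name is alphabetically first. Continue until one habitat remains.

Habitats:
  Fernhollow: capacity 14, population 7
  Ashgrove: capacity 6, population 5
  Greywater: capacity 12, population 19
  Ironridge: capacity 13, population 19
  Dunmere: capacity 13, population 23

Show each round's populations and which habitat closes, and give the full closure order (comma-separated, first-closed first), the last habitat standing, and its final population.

Closure order: Dunmere, Greywater, Ironridge, Ashgrove
Last habitat: Fernhollow with 73 animals

Round 1: Ashgrove=5 Dunmere=23 Fernhollow=7 Greywater=19 Ironridge=19 → close Dunmere (overflow 10)
  23÷4 = 5 each, +1 to first 3
Round 2: Ashgrove=11 Fernhollow=13 Greywater=25 Ironridge=24 → close Greywater (overflow 13)
  25÷3 = 8 each, +1 to first 1
Round 3: Ashgrove=20 Fernhollow=21 Ironridge=32 → close Ironridge (overflow 19)
  32÷2 = 16 each, +1 to first 0
Round 4: Ashgrove=36 Fernhollow=37 → close Ashgrove (overflow 30)
  36÷1 = 36 each, +1 to first 0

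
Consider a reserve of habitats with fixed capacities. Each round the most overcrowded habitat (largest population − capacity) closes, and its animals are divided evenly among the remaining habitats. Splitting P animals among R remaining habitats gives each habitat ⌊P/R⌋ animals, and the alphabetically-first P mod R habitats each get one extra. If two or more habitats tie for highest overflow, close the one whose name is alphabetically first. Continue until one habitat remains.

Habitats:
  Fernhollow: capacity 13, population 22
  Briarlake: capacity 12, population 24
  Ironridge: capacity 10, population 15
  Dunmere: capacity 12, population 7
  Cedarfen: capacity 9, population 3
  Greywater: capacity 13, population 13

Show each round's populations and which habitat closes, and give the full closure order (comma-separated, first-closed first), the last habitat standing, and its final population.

Closure order: Briarlake, Fernhollow, Ironridge, Greywater, Cedarfen
Last habitat: Dunmere with 84 animals

Round 1: Briarlake=24 Cedarfen=3 Dunmere=7 Fernhollow=22 Greywater=13 Ironridge=15 → close Briarlake (overflow 12)
  24÷5 = 4 each, +1 to first 4
Round 2: Cedarfen=8 Dunmere=12 Fernhollow=27 Greywater=18 Ironridge=19 → close Fernhollow (overflow 14)
  27÷4 = 6 each, +1 to first 3
Round 3: Cedarfen=15 Dunmere=19 Greywater=25 Ironridge=25 → close Ironridge (overflow 15)
  25÷3 = 8 each, +1 to first 1
Round 4: Cedarfen=24 Dunmere=27 Greywater=33 → close Greywater (overflow 20)
  33÷2 = 16 each, +1 to first 1
Round 5: Cedarfen=41 Dunmere=43 → close Cedarfen (overflow 32)
  41÷1 = 41 each, +1 to first 0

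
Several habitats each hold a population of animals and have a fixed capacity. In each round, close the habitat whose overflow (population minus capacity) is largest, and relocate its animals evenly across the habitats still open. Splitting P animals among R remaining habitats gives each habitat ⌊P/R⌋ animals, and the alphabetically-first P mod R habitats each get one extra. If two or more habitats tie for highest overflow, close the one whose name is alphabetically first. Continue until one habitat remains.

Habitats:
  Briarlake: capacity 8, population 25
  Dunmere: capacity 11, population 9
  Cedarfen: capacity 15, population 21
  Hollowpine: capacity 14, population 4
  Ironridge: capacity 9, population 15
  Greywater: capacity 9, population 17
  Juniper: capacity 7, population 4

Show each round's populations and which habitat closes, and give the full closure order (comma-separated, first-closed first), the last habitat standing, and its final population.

Round 1: Briarlake=25 Cedarfen=21 Dunmere=9 Greywater=17 Hollowpine=4 Ironridge=15 Juniper=4 → close Briarlake (overflow 17)
  25÷6 = 4 each, +1 to first 1
Round 2: Cedarfen=26 Dunmere=13 Greywater=21 Hollowpine=8 Ironridge=19 Juniper=8 → close Greywater (overflow 12)
  21÷5 = 4 each, +1 to first 1
Round 3: Cedarfen=31 Dunmere=17 Hollowpine=12 Ironridge=23 Juniper=12 → close Cedarfen (overflow 16)
  31÷4 = 7 each, +1 to first 3
Round 4: Dunmere=25 Hollowpine=20 Ironridge=31 Juniper=19 → close Ironridge (overflow 22)
  31÷3 = 10 each, +1 to first 1
Round 5: Dunmere=36 Hollowpine=30 Juniper=29 → close Dunmere (overflow 25)
  36÷2 = 18 each, +1 to first 0
Round 6: Hollowpine=48 Juniper=47 → close Juniper (overflow 40)
  47÷1 = 47 each, +1 to first 0

Closure order: Briarlake, Greywater, Cedarfen, Ironridge, Dunmere, Juniper
Last habitat: Hollowpine with 95 animals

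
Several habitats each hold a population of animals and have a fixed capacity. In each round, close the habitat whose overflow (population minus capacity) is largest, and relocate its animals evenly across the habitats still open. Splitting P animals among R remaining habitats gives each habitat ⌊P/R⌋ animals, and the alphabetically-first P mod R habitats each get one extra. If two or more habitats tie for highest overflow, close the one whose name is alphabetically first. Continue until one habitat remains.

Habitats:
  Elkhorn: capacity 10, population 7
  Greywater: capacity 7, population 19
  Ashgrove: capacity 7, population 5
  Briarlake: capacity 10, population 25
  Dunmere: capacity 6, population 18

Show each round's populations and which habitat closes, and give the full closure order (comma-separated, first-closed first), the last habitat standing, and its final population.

Closure order: Briarlake, Dunmere, Greywater, Ashgrove
Last habitat: Elkhorn with 74 animals

Round 1: Ashgrove=5 Briarlake=25 Dunmere=18 Elkhorn=7 Greywater=19 → close Briarlake (overflow 15)
  25÷4 = 6 each, +1 to first 1
Round 2: Ashgrove=12 Dunmere=24 Elkhorn=13 Greywater=25 → close Dunmere (overflow 18)
  24÷3 = 8 each, +1 to first 0
Round 3: Ashgrove=20 Elkhorn=21 Greywater=33 → close Greywater (overflow 26)
  33÷2 = 16 each, +1 to first 1
Round 4: Ashgrove=37 Elkhorn=37 → close Ashgrove (overflow 30)
  37÷1 = 37 each, +1 to first 0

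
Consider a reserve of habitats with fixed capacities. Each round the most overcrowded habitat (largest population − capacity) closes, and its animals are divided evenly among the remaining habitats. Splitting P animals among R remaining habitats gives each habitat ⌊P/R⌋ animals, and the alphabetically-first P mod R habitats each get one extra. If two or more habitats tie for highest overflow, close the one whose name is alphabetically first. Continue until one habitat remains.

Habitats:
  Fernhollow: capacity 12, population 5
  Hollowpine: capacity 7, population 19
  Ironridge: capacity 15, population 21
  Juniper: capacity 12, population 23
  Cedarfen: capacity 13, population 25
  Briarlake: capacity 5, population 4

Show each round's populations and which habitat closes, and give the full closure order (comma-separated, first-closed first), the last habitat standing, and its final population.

Closure order: Cedarfen, Hollowpine, Juniper, Ironridge, Briarlake
Last habitat: Fernhollow with 97 animals

Round 1: Briarlake=4 Cedarfen=25 Fernhollow=5 Hollowpine=19 Ironridge=21 Juniper=23 → close Cedarfen (overflow 12)
  25÷5 = 5 each, +1 to first 0
Round 2: Briarlake=9 Fernhollow=10 Hollowpine=24 Ironridge=26 Juniper=28 → close Hollowpine (overflow 17)
  24÷4 = 6 each, +1 to first 0
Round 3: Briarlake=15 Fernhollow=16 Ironridge=32 Juniper=34 → close Juniper (overflow 22)
  34÷3 = 11 each, +1 to first 1
Round 4: Briarlake=27 Fernhollow=27 Ironridge=43 → close Ironridge (overflow 28)
  43÷2 = 21 each, +1 to first 1
Round 5: Briarlake=49 Fernhollow=48 → close Briarlake (overflow 44)
  49÷1 = 49 each, +1 to first 0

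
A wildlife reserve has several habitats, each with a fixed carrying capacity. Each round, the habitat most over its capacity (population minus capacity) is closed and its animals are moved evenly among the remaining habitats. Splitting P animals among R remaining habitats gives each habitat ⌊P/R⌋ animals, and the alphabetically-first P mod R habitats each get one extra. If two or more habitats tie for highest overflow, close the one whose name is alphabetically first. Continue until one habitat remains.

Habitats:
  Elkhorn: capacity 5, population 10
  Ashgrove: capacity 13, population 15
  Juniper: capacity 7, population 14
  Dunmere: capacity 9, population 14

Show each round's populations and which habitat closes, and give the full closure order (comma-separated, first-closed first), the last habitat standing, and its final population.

Closure order: Juniper, Dunmere, Elkhorn
Last habitat: Ashgrove with 53 animals

Round 1: Ashgrove=15 Dunmere=14 Elkhorn=10 Juniper=14 → close Juniper (overflow 7)
  14÷3 = 4 each, +1 to first 2
Round 2: Ashgrove=20 Dunmere=19 Elkhorn=14 → close Dunmere (overflow 10)
  19÷2 = 9 each, +1 to first 1
Round 3: Ashgrove=30 Elkhorn=23 → close Elkhorn (overflow 18)
  23÷1 = 23 each, +1 to first 0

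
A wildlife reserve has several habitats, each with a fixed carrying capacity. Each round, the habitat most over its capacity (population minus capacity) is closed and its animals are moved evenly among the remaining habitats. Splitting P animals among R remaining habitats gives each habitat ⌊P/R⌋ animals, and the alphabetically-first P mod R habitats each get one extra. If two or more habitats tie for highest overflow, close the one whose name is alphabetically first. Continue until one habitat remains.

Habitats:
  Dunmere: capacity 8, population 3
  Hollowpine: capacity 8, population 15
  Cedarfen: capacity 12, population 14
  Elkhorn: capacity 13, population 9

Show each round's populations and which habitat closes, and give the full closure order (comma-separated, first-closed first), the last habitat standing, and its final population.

Closure order: Hollowpine, Cedarfen, Dunmere
Last habitat: Elkhorn with 41 animals

Round 1: Cedarfen=14 Dunmere=3 Elkhorn=9 Hollowpine=15 → close Hollowpine (overflow 7)
  15÷3 = 5 each, +1 to first 0
Round 2: Cedarfen=19 Dunmere=8 Elkhorn=14 → close Cedarfen (overflow 7)
  19÷2 = 9 each, +1 to first 1
Round 3: Dunmere=18 Elkhorn=23 → close Dunmere (overflow 10)
  18÷1 = 18 each, +1 to first 0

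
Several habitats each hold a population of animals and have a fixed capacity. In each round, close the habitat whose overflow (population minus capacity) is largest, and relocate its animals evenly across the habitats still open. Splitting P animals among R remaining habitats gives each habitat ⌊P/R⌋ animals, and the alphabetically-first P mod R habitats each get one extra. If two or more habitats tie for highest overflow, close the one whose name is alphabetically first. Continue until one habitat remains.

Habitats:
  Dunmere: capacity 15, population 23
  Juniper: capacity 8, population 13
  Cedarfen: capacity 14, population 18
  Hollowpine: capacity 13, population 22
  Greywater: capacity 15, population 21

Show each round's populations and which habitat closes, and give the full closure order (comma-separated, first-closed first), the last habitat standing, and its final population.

Round 1: Cedarfen=18 Dunmere=23 Greywater=21 Hollowpine=22 Juniper=13 → close Hollowpine (overflow 9)
  22÷4 = 5 each, +1 to first 2
Round 2: Cedarfen=24 Dunmere=29 Greywater=26 Juniper=18 → close Dunmere (overflow 14)
  29÷3 = 9 each, +1 to first 2
Round 3: Cedarfen=34 Greywater=36 Juniper=27 → close Greywater (overflow 21)
  36÷2 = 18 each, +1 to first 0
Round 4: Cedarfen=52 Juniper=45 → close Cedarfen (overflow 38)
  52÷1 = 52 each, +1 to first 0

Closure order: Hollowpine, Dunmere, Greywater, Cedarfen
Last habitat: Juniper with 97 animals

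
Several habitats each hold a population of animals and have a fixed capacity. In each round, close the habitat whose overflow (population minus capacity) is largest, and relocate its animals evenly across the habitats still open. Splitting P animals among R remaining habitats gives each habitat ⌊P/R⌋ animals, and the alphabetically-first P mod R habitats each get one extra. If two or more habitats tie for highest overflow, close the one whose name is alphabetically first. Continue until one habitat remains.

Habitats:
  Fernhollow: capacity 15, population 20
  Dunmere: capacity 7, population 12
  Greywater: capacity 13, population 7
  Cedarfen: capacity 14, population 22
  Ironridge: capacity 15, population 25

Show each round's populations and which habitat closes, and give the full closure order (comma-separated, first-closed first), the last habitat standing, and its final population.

Closure order: Ironridge, Cedarfen, Dunmere, Fernhollow
Last habitat: Greywater with 86 animals

Round 1: Cedarfen=22 Dunmere=12 Fernhollow=20 Greywater=7 Ironridge=25 → close Ironridge (overflow 10)
  25÷4 = 6 each, +1 to first 1
Round 2: Cedarfen=29 Dunmere=18 Fernhollow=26 Greywater=13 → close Cedarfen (overflow 15)
  29÷3 = 9 each, +1 to first 2
Round 3: Dunmere=28 Fernhollow=36 Greywater=22 → close Dunmere (overflow 21)
  28÷2 = 14 each, +1 to first 0
Round 4: Fernhollow=50 Greywater=36 → close Fernhollow (overflow 35)
  50÷1 = 50 each, +1 to first 0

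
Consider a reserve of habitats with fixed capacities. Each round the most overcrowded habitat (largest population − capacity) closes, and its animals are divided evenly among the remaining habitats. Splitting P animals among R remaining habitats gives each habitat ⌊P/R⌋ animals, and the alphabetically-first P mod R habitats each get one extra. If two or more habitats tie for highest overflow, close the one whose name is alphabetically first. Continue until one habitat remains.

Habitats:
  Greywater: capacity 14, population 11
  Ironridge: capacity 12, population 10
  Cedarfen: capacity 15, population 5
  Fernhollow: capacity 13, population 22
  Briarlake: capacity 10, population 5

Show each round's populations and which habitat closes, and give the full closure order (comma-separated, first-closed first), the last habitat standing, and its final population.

Round 1: Briarlake=5 Cedarfen=5 Fernhollow=22 Greywater=11 Ironridge=10 → close Fernhollow (overflow 9)
  22÷4 = 5 each, +1 to first 2
Round 2: Briarlake=11 Cedarfen=11 Greywater=16 Ironridge=15 → close Ironridge (overflow 3)
  15÷3 = 5 each, +1 to first 0
Round 3: Briarlake=16 Cedarfen=16 Greywater=21 → close Greywater (overflow 7)
  21÷2 = 10 each, +1 to first 1
Round 4: Briarlake=27 Cedarfen=26 → close Briarlake (overflow 17)
  27÷1 = 27 each, +1 to first 0

Closure order: Fernhollow, Ironridge, Greywater, Briarlake
Last habitat: Cedarfen with 53 animals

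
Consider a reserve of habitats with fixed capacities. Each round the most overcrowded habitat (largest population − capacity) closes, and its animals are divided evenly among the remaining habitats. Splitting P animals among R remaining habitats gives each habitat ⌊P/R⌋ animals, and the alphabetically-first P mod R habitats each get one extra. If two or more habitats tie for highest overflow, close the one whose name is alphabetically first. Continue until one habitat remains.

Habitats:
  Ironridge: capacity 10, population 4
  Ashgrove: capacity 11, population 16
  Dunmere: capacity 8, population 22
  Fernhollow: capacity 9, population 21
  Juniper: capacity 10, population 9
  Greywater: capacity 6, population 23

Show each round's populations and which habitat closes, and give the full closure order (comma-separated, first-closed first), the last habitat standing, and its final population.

Round 1: Ashgrove=16 Dunmere=22 Fernhollow=21 Greywater=23 Ironridge=4 Juniper=9 → close Greywater (overflow 17)
  23÷5 = 4 each, +1 to first 3
Round 2: Ashgrove=21 Dunmere=27 Fernhollow=26 Ironridge=8 Juniper=13 → close Dunmere (overflow 19)
  27÷4 = 6 each, +1 to first 3
Round 3: Ashgrove=28 Fernhollow=33 Ironridge=15 Juniper=19 → close Fernhollow (overflow 24)
  33÷3 = 11 each, +1 to first 0
Round 4: Ashgrove=39 Ironridge=26 Juniper=30 → close Ashgrove (overflow 28)
  39÷2 = 19 each, +1 to first 1
Round 5: Ironridge=46 Juniper=49 → close Juniper (overflow 39)
  49÷1 = 49 each, +1 to first 0

Closure order: Greywater, Dunmere, Fernhollow, Ashgrove, Juniper
Last habitat: Ironridge with 95 animals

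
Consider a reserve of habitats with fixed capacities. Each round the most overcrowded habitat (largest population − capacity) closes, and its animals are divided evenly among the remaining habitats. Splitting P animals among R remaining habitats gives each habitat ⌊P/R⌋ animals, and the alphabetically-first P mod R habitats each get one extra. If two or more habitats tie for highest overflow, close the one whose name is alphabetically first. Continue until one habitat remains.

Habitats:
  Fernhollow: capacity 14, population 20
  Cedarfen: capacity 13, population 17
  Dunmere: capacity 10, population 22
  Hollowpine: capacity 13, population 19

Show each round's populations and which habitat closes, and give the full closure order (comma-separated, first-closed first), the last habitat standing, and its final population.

Closure order: Dunmere, Fernhollow, Cedarfen
Last habitat: Hollowpine with 78 animals

Round 1: Cedarfen=17 Dunmere=22 Fernhollow=20 Hollowpine=19 → close Dunmere (overflow 12)
  22÷3 = 7 each, +1 to first 1
Round 2: Cedarfen=25 Fernhollow=27 Hollowpine=26 → close Fernhollow (overflow 13)
  27÷2 = 13 each, +1 to first 1
Round 3: Cedarfen=39 Hollowpine=39 → close Cedarfen (overflow 26)
  39÷1 = 39 each, +1 to first 0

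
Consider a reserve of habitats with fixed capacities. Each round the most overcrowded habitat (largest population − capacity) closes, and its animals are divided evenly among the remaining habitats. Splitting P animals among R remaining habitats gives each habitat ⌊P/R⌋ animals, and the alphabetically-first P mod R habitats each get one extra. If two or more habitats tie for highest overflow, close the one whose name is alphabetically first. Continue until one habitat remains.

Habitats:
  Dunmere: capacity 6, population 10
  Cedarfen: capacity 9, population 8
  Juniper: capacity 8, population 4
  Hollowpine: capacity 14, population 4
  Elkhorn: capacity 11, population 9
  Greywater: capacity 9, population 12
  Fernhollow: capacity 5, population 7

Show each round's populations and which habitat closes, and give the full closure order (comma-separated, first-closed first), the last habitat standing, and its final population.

Round 1: Cedarfen=8 Dunmere=10 Elkhorn=9 Fernhollow=7 Greywater=12 Hollowpine=4 Juniper=4 → close Dunmere (overflow 4)
  10÷6 = 1 each, +1 to first 4
Round 2: Cedarfen=10 Elkhorn=11 Fernhollow=9 Greywater=14 Hollowpine=5 Juniper=5 → close Greywater (overflow 5)
  14÷5 = 2 each, +1 to first 4
Round 3: Cedarfen=13 Elkhorn=14 Fernhollow=12 Hollowpine=8 Juniper=7 → close Fernhollow (overflow 7)
  12÷4 = 3 each, +1 to first 0
Round 4: Cedarfen=16 Elkhorn=17 Hollowpine=11 Juniper=10 → close Cedarfen (overflow 7)
  16÷3 = 5 each, +1 to first 1
Round 5: Elkhorn=23 Hollowpine=16 Juniper=15 → close Elkhorn (overflow 12)
  23÷2 = 11 each, +1 to first 1
Round 6: Hollowpine=28 Juniper=26 → close Juniper (overflow 18)
  26÷1 = 26 each, +1 to first 0

Closure order: Dunmere, Greywater, Fernhollow, Cedarfen, Elkhorn, Juniper
Last habitat: Hollowpine with 54 animals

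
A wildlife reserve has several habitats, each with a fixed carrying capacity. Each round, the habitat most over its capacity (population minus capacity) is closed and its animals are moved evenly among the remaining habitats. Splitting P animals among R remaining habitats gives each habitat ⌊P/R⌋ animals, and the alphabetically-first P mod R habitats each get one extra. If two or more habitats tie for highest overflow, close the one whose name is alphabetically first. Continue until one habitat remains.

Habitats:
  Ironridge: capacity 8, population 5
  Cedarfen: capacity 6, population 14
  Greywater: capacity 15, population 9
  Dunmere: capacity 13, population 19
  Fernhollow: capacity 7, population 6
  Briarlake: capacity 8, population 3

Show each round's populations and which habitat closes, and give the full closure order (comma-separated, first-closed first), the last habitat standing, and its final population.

Round 1: Briarlake=3 Cedarfen=14 Dunmere=19 Fernhollow=6 Greywater=9 Ironridge=5 → close Cedarfen (overflow 8)
  14÷5 = 2 each, +1 to first 4
Round 2: Briarlake=6 Dunmere=22 Fernhollow=9 Greywater=12 Ironridge=7 → close Dunmere (overflow 9)
  22÷4 = 5 each, +1 to first 2
Round 3: Briarlake=12 Fernhollow=15 Greywater=17 Ironridge=12 → close Fernhollow (overflow 8)
  15÷3 = 5 each, +1 to first 0
Round 4: Briarlake=17 Greywater=22 Ironridge=17 → close Briarlake (overflow 9)
  17÷2 = 8 each, +1 to first 1
Round 5: Greywater=31 Ironridge=25 → close Ironridge (overflow 17)
  25÷1 = 25 each, +1 to first 0

Closure order: Cedarfen, Dunmere, Fernhollow, Briarlake, Ironridge
Last habitat: Greywater with 56 animals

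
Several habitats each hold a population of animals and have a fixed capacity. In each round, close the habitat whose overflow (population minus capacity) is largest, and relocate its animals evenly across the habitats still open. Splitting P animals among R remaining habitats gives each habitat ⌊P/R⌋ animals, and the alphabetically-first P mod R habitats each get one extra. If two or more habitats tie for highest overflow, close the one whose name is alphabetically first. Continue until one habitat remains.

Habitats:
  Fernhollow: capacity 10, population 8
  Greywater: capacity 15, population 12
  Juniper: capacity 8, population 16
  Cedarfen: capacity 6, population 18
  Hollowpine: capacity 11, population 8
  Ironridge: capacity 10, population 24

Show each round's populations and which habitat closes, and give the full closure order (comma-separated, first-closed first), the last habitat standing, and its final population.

Closure order: Ironridge, Cedarfen, Juniper, Fernhollow, Greywater
Last habitat: Hollowpine with 86 animals

Round 1: Cedarfen=18 Fernhollow=8 Greywater=12 Hollowpine=8 Ironridge=24 Juniper=16 → close Ironridge (overflow 14)
  24÷5 = 4 each, +1 to first 4
Round 2: Cedarfen=23 Fernhollow=13 Greywater=17 Hollowpine=13 Juniper=20 → close Cedarfen (overflow 17)
  23÷4 = 5 each, +1 to first 3
Round 3: Fernhollow=19 Greywater=23 Hollowpine=19 Juniper=25 → close Juniper (overflow 17)
  25÷3 = 8 each, +1 to first 1
Round 4: Fernhollow=28 Greywater=31 Hollowpine=27 → close Fernhollow (overflow 18)
  28÷2 = 14 each, +1 to first 0
Round 5: Greywater=45 Hollowpine=41 → close Greywater (overflow 30)
  45÷1 = 45 each, +1 to first 0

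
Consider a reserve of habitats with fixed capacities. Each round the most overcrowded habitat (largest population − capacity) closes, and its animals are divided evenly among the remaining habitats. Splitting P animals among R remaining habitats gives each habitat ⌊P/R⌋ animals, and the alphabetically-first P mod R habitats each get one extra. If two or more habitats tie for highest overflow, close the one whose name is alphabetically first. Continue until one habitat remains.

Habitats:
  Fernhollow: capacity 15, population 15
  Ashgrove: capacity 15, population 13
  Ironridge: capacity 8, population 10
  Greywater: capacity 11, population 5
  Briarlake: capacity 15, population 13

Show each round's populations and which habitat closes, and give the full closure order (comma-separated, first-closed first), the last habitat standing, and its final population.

Round 1: Ashgrove=13 Briarlake=13 Fernhollow=15 Greywater=5 Ironridge=10 → close Ironridge (overflow 2)
  10÷4 = 2 each, +1 to first 2
Round 2: Ashgrove=16 Briarlake=16 Fernhollow=17 Greywater=7 → close Fernhollow (overflow 2)
  17÷3 = 5 each, +1 to first 2
Round 3: Ashgrove=22 Briarlake=22 Greywater=12 → close Ashgrove (overflow 7)
  22÷2 = 11 each, +1 to first 0
Round 4: Briarlake=33 Greywater=23 → close Briarlake (overflow 18)
  33÷1 = 33 each, +1 to first 0

Closure order: Ironridge, Fernhollow, Ashgrove, Briarlake
Last habitat: Greywater with 56 animals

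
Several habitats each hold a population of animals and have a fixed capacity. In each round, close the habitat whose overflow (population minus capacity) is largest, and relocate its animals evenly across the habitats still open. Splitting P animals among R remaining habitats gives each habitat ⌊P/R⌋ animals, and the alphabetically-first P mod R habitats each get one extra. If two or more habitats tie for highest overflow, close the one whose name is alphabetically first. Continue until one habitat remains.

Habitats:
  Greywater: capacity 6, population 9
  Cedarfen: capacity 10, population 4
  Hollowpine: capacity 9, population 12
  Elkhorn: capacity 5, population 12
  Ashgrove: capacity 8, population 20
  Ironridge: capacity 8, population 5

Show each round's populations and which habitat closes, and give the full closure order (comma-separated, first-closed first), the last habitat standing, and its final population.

Round 1: Ashgrove=20 Cedarfen=4 Elkhorn=12 Greywater=9 Hollowpine=12 Ironridge=5 → close Ashgrove (overflow 12)
  20÷5 = 4 each, +1 to first 0
Round 2: Cedarfen=8 Elkhorn=16 Greywater=13 Hollowpine=16 Ironridge=9 → close Elkhorn (overflow 11)
  16÷4 = 4 each, +1 to first 0
Round 3: Cedarfen=12 Greywater=17 Hollowpine=20 Ironridge=13 → close Greywater (overflow 11)
  17÷3 = 5 each, +1 to first 2
Round 4: Cedarfen=18 Hollowpine=26 Ironridge=18 → close Hollowpine (overflow 17)
  26÷2 = 13 each, +1 to first 0
Round 5: Cedarfen=31 Ironridge=31 → close Ironridge (overflow 23)
  31÷1 = 31 each, +1 to first 0

Closure order: Ashgrove, Elkhorn, Greywater, Hollowpine, Ironridge
Last habitat: Cedarfen with 62 animals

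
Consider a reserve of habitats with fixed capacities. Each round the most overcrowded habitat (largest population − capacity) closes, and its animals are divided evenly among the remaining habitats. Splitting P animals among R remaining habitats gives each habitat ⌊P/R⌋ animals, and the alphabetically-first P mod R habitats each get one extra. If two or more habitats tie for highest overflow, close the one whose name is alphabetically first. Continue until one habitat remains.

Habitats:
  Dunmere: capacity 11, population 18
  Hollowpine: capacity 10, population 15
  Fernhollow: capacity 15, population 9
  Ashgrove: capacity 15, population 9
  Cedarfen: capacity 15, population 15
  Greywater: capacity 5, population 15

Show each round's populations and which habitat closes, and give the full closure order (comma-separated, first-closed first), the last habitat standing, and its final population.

Round 1: Ashgrove=9 Cedarfen=15 Dunmere=18 Fernhollow=9 Greywater=15 Hollowpine=15 → close Greywater (overflow 10)
  15÷5 = 3 each, +1 to first 0
Round 2: Ashgrove=12 Cedarfen=18 Dunmere=21 Fernhollow=12 Hollowpine=18 → close Dunmere (overflow 10)
  21÷4 = 5 each, +1 to first 1
Round 3: Ashgrove=18 Cedarfen=23 Fernhollow=17 Hollowpine=23 → close Hollowpine (overflow 13)
  23÷3 = 7 each, +1 to first 2
Round 4: Ashgrove=26 Cedarfen=31 Fernhollow=24 → close Cedarfen (overflow 16)
  31÷2 = 15 each, +1 to first 1
Round 5: Ashgrove=42 Fernhollow=39 → close Ashgrove (overflow 27)
  42÷1 = 42 each, +1 to first 0

Closure order: Greywater, Dunmere, Hollowpine, Cedarfen, Ashgrove
Last habitat: Fernhollow with 81 animals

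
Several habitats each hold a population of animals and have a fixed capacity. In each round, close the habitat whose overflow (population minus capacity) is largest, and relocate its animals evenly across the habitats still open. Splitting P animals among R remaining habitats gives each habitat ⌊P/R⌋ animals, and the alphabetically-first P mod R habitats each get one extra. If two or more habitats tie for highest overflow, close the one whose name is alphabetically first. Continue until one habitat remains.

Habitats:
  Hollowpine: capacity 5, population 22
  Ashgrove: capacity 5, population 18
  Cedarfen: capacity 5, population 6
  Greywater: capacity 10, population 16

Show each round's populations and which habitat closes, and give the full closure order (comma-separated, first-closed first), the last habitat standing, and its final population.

Round 1: Ashgrove=18 Cedarfen=6 Greywater=16 Hollowpine=22 → close Hollowpine (overflow 17)
  22÷3 = 7 each, +1 to first 1
Round 2: Ashgrove=26 Cedarfen=13 Greywater=23 → close Ashgrove (overflow 21)
  26÷2 = 13 each, +1 to first 0
Round 3: Cedarfen=26 Greywater=36 → close Greywater (overflow 26)
  36÷1 = 36 each, +1 to first 0

Closure order: Hollowpine, Ashgrove, Greywater
Last habitat: Cedarfen with 62 animals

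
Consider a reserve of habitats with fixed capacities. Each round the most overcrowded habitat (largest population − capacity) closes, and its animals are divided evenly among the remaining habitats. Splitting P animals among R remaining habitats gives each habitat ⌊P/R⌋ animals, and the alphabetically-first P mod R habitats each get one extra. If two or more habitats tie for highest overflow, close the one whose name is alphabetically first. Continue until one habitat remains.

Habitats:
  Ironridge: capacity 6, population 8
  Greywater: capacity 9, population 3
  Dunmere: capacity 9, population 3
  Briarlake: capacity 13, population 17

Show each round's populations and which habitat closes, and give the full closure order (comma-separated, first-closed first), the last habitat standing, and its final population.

Round 1: Briarlake=17 Dunmere=3 Greywater=3 Ironridge=8 → close Briarlake (overflow 4)
  17÷3 = 5 each, +1 to first 2
Round 2: Dunmere=9 Greywater=9 Ironridge=13 → close Ironridge (overflow 7)
  13÷2 = 6 each, +1 to first 1
Round 3: Dunmere=16 Greywater=15 → close Dunmere (overflow 7)
  16÷1 = 16 each, +1 to first 0

Closure order: Briarlake, Ironridge, Dunmere
Last habitat: Greywater with 31 animals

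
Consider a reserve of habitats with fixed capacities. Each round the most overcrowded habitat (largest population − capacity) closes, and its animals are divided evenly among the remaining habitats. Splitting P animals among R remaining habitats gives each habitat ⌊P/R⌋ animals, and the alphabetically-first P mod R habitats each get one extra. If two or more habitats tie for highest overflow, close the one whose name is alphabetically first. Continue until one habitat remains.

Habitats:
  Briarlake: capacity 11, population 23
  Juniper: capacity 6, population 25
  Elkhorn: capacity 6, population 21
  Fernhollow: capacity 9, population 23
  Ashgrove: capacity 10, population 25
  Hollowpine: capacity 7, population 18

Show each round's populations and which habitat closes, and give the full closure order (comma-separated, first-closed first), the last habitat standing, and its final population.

Closure order: Juniper, Ashgrove, Elkhorn, Briarlake, Fernhollow
Last habitat: Hollowpine with 135 animals

Round 1: Ashgrove=25 Briarlake=23 Elkhorn=21 Fernhollow=23 Hollowpine=18 Juniper=25 → close Juniper (overflow 19)
  25÷5 = 5 each, +1 to first 0
Round 2: Ashgrove=30 Briarlake=28 Elkhorn=26 Fernhollow=28 Hollowpine=23 → close Ashgrove (overflow 20)
  30÷4 = 7 each, +1 to first 2
Round 3: Briarlake=36 Elkhorn=34 Fernhollow=35 Hollowpine=30 → close Elkhorn (overflow 28)
  34÷3 = 11 each, +1 to first 1
Round 4: Briarlake=48 Fernhollow=46 Hollowpine=41 → close Briarlake (overflow 37)
  48÷2 = 24 each, +1 to first 0
Round 5: Fernhollow=70 Hollowpine=65 → close Fernhollow (overflow 61)
  70÷1 = 70 each, +1 to first 0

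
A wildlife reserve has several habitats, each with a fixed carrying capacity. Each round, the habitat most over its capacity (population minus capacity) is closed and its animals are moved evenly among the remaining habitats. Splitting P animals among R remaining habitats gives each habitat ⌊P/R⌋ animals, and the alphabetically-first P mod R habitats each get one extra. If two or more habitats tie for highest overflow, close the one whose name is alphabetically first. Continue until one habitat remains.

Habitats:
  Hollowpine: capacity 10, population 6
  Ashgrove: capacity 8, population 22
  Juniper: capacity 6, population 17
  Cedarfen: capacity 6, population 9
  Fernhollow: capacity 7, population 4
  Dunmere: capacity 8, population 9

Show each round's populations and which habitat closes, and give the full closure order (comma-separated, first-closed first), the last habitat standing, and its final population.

Closure order: Ashgrove, Juniper, Cedarfen, Dunmere, Fernhollow
Last habitat: Hollowpine with 67 animals

Round 1: Ashgrove=22 Cedarfen=9 Dunmere=9 Fernhollow=4 Hollowpine=6 Juniper=17 → close Ashgrove (overflow 14)
  22÷5 = 4 each, +1 to first 2
Round 2: Cedarfen=14 Dunmere=14 Fernhollow=8 Hollowpine=10 Juniper=21 → close Juniper (overflow 15)
  21÷4 = 5 each, +1 to first 1
Round 3: Cedarfen=20 Dunmere=19 Fernhollow=13 Hollowpine=15 → close Cedarfen (overflow 14)
  20÷3 = 6 each, +1 to first 2
Round 4: Dunmere=26 Fernhollow=20 Hollowpine=21 → close Dunmere (overflow 18)
  26÷2 = 13 each, +1 to first 0
Round 5: Fernhollow=33 Hollowpine=34 → close Fernhollow (overflow 26)
  33÷1 = 33 each, +1 to first 0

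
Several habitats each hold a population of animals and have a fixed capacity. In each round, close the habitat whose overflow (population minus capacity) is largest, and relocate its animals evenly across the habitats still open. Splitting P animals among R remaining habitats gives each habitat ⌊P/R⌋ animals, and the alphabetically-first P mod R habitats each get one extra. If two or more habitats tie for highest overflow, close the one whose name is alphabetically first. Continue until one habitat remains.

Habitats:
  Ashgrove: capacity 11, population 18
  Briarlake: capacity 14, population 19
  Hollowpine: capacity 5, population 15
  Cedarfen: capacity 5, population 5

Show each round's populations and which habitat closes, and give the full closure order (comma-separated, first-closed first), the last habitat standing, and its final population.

Round 1: Ashgrove=18 Briarlake=19 Cedarfen=5 Hollowpine=15 → close Hollowpine (overflow 10)
  15÷3 = 5 each, +1 to first 0
Round 2: Ashgrove=23 Briarlake=24 Cedarfen=10 → close Ashgrove (overflow 12)
  23÷2 = 11 each, +1 to first 1
Round 3: Briarlake=36 Cedarfen=21 → close Briarlake (overflow 22)
  36÷1 = 36 each, +1 to first 0

Closure order: Hollowpine, Ashgrove, Briarlake
Last habitat: Cedarfen with 57 animals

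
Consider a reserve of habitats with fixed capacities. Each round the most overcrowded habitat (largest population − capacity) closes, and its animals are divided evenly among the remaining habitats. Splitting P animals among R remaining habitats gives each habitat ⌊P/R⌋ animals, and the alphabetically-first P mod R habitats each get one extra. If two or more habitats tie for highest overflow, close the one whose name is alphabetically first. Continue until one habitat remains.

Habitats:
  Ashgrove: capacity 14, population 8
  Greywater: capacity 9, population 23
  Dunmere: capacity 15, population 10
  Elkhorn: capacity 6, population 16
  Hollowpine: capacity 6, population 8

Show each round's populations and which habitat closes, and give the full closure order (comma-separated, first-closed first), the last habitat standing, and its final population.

Closure order: Greywater, Elkhorn, Hollowpine, Ashgrove
Last habitat: Dunmere with 65 animals

Round 1: Ashgrove=8 Dunmere=10 Elkhorn=16 Greywater=23 Hollowpine=8 → close Greywater (overflow 14)
  23÷4 = 5 each, +1 to first 3
Round 2: Ashgrove=14 Dunmere=16 Elkhorn=22 Hollowpine=13 → close Elkhorn (overflow 16)
  22÷3 = 7 each, +1 to first 1
Round 3: Ashgrove=22 Dunmere=23 Hollowpine=20 → close Hollowpine (overflow 14)
  20÷2 = 10 each, +1 to first 0
Round 4: Ashgrove=32 Dunmere=33 → close Ashgrove (overflow 18)
  32÷1 = 32 each, +1 to first 0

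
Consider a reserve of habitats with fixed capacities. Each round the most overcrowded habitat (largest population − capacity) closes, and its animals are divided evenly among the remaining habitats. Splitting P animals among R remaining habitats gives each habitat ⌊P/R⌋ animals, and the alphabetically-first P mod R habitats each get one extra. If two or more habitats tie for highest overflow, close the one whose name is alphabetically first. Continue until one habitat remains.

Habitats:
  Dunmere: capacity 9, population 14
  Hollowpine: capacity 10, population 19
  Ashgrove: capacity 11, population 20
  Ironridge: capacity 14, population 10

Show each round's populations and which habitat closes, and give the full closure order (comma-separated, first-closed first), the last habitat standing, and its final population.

Round 1: Ashgrove=20 Dunmere=14 Hollowpine=19 Ironridge=10 → close Ashgrove (overflow 9)
  20÷3 = 6 each, +1 to first 2
Round 2: Dunmere=21 Hollowpine=26 Ironridge=16 → close Hollowpine (overflow 16)
  26÷2 = 13 each, +1 to first 0
Round 3: Dunmere=34 Ironridge=29 → close Dunmere (overflow 25)
  34÷1 = 34 each, +1 to first 0

Closure order: Ashgrove, Hollowpine, Dunmere
Last habitat: Ironridge with 63 animals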